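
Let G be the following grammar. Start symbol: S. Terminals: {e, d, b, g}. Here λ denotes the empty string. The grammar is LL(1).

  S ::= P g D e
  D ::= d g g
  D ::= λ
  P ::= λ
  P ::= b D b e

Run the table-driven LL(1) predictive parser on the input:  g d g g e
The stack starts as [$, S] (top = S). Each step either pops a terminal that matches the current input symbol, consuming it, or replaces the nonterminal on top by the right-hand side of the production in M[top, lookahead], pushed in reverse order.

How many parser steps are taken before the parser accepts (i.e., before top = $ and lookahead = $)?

     Stack      Input        Action
  1  $ S        g d g g e $  expand S ::= P g D e
  2  $ e D g P  g d g g e $  expand P ::= λ
  3  $ e D g    g d g g e $  match g
  4  $ e D      d g g e $    expand D ::= d g g
  5  $ e g g d  d g g e $    match d
  6  $ e g g    g g e $      match g
  7  $ e g      g e $        match g
  8  $ e        e $          match e
Accept reached after 8 steps.

8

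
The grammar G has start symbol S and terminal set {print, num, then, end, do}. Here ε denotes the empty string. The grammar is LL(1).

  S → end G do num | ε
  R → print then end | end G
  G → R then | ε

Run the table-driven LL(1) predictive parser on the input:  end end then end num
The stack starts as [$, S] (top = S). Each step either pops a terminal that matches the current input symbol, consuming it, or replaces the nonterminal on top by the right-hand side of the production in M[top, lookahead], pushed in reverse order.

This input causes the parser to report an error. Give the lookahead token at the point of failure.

end

step 1: stack=$ S  input=end end then end num $  — expand S → end G do num
step 2: stack=$ num do G end  input=end end then end num $  — match end
step 3: stack=$ num do G  input=end then end num $  — expand G → R then
step 4: stack=$ num do then R  input=end then end num $  — expand R → end G
step 5: stack=$ num do then G end  input=end then end num $  — match end
step 6: stack=$ num do then G  input=then end num $  — expand G → ε
step 7: stack=$ num do then  input=then end num $  — match then
step 8: stack=$ num do  input=end num $  — error: top is terminal do but lookahead is end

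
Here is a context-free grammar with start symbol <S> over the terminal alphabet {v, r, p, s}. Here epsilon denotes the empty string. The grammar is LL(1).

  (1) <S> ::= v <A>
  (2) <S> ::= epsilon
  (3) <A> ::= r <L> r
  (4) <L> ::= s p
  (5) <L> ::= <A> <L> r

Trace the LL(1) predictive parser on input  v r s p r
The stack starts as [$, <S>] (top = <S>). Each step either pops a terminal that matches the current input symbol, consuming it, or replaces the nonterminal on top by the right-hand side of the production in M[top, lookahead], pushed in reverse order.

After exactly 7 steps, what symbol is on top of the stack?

r

     Stack      Input        Action
  1  $ <S>      v r s p r $  expand <S> ::= v <A>
  2  $ <A> v    v r s p r $  match v
  3  $ <A>      r s p r $    expand <A> ::= r <L> r
  4  $ r <L> r  r s p r $    match r
  5  $ r <L>    s p r $      expand <L> ::= s p
  6  $ r p s    s p r $      match s
  7  $ r p      p r $        match p
Stack after step 7: $ r (top = r).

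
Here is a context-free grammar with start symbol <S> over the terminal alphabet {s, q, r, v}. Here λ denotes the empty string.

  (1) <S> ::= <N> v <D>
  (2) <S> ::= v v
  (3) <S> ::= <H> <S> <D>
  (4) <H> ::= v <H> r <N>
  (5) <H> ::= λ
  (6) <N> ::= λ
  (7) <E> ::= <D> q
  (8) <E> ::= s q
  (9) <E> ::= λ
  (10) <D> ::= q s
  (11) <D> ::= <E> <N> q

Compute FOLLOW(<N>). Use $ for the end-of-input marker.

FIRST(<H>): from <H>::=v <H> r <N> we get {v}; from <H>::=λ we get {λ}. So FIRST(<H>) = {λ, v}.
FIRST(<N>): from <N>::=λ we get {λ}. So FIRST(<N>) = {λ}.
FIRST(<S>): from <S>::=<N> v <D> we get {v}; from <S>::=v v we get {v}; from <S>::=<H> <S> <D> we get {v}. So FIRST(<S>) = {v}.
FIRST(<E>): from <E>::=<D> q we get {q, s}; from <E>::=s q we get {s}; from <E>::=λ we get {λ}. So FIRST(<E>) = {λ, q, s}.
FIRST(<D>): from <D>::=q s we get {q}; from <D>::=<E> <N> q we get {q, s}. So FIRST(<D>) = {q, s}.
FOLLOW(<S>) includes $ since <S> is the start symbol.
FOLLOW(<S>): in <S>::=<H> <S> <D>, <S> is followed by <D> with FIRST {q, s}. Thus FOLLOW(<S>) = {$, q, s}.
FOLLOW(<H>): in <S>::=<H> <S> <D>, <H> is followed by <S> <D> with FIRST {v}; in <H>::=v <H> r <N>, <H> is followed by r <N> with FIRST {r}. Thus FOLLOW(<H>) = {r, v}.
FOLLOW(<N>): in <S>::=<N> v <D>, <N> is followed by v <D> with FIRST {v}; in <H>::=v <H> r <N>, the suffix after <N> is empty, so FOLLOW(<N>) ⊇ FOLLOW(<H>) = {r, v}; in <D>::=<E> <N> q, <N> is followed by q with FIRST {q}. Thus FOLLOW(<N>) = {q, r, v}.
FOLLOW(<E>): in <D>::=<E> <N> q, <E> is followed by <N> q with FIRST {q}. Thus FOLLOW(<E>) = {q}.
FOLLOW(<D>): in <S>::=<N> v <D>, the suffix after <D> is empty, so FOLLOW(<D>) ⊇ FOLLOW(<S>) = {$, q, s}; in <S>::=<H> <S> <D>, the suffix after <D> is empty, so FOLLOW(<D>) ⊇ FOLLOW(<S>) = {$, q, s}; in <E>::=<D> q, <D> is followed by q with FIRST {q}. Thus FOLLOW(<D>) = {$, q, s}.

{q, r, v}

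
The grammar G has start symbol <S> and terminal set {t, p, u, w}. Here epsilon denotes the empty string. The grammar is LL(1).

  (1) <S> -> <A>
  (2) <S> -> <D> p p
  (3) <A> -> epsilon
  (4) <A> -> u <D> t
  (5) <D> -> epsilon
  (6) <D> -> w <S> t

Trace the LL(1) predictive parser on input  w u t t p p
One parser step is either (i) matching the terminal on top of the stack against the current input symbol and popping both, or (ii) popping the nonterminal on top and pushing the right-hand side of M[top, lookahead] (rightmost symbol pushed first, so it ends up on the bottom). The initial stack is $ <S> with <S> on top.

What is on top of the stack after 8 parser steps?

t

step 1: stack=$ <S>  input=w u t t p p $  — expand <S> -> <D> p p
step 2: stack=$ p p <D>  input=w u t t p p $  — expand <D> -> w <S> t
step 3: stack=$ p p t <S> w  input=w u t t p p $  — match w
step 4: stack=$ p p t <S>  input=u t t p p $  — expand <S> -> <A>
step 5: stack=$ p p t <A>  input=u t t p p $  — expand <A> -> u <D> t
step 6: stack=$ p p t t <D> u  input=u t t p p $  — match u
step 7: stack=$ p p t t <D>  input=t t p p $  — expand <D> -> epsilon
step 8: stack=$ p p t t  input=t t p p $  — match t
Stack after step 8: $ p p t (top = t).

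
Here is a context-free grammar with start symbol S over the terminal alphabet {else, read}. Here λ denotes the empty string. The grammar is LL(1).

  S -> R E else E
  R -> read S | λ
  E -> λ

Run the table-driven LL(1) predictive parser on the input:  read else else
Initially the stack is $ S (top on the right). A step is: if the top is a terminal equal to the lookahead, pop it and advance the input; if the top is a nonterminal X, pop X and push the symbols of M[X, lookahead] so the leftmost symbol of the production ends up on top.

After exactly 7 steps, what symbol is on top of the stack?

E

step 1: stack=$ S  input=read else else $  — expand S -> R E else E
step 2: stack=$ E else E R  input=read else else $  — expand R -> read S
step 3: stack=$ E else E S read  input=read else else $  — match read
step 4: stack=$ E else E S  input=else else $  — expand S -> R E else E
step 5: stack=$ E else E E else E R  input=else else $  — expand R -> λ
step 6: stack=$ E else E E else E  input=else else $  — expand E -> λ
step 7: stack=$ E else E E else  input=else else $  — match else
Stack after step 7: $ E else E E (top = E).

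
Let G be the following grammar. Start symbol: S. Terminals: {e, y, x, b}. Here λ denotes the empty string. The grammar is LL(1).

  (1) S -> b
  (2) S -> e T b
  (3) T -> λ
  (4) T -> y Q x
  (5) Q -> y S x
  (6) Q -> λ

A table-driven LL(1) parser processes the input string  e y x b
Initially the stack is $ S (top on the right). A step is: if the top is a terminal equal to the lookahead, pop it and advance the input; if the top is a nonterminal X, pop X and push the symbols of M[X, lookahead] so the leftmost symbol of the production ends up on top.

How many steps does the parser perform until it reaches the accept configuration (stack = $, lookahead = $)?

     Stack      Input      Action
  1  $ S        e y x b $  expand S -> e T b
  2  $ b T e    e y x b $  match e
  3  $ b T      y x b $    expand T -> y Q x
  4  $ b x Q y  y x b $    match y
  5  $ b x Q    x b $      expand Q -> λ
  6  $ b x      x b $      match x
  7  $ b        b $        match b
Accept reached after 7 steps.

7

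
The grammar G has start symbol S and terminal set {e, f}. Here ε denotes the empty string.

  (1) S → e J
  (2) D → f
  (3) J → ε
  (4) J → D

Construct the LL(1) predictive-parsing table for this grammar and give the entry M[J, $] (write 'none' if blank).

FIRST(S) = {e}
FIRST(D) = {f}
FIRST(J) = {ε, f}  (via D)
FOLLOW(S) includes $ since S is the start symbol.
FOLLOW(S): S appears on no right-hand side. Thus FOLLOW(S) = {$}.
FOLLOW(J): in S→e J, the suffix after J is empty, so FOLLOW(J) ⊇ FOLLOW(S) = {$}. Thus FOLLOW(J) = {$}.
For J → ε: FIRST(ε) = {ε}, so it goes in M[J, t] for t ∈ {}; since ε ∈ FIRST, also for every t ∈ FOLLOW(J) = {$}.
For J → D: FIRST(D) = {f}, so it goes in M[J, t] for t ∈ {f}.

J → ε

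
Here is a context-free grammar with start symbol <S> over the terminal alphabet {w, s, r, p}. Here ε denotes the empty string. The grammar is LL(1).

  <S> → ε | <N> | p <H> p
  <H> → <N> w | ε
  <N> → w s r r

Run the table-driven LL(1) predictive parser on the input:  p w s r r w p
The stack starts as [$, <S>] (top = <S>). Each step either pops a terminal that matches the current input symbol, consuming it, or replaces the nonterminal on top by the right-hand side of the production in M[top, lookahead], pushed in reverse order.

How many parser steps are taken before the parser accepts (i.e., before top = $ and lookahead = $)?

10

      Stack          Input            Action
   1  $ <S>          p w s r r w p $  expand <S> → p <H> p
   2  $ p <H> p      p w s r r w p $  match p
   3  $ p <H>        w s r r w p $    expand <H> → <N> w
   4  $ p w <N>      w s r r w p $    expand <N> → w s r r
   5  $ p w r r s w  w s r r w p $    match w
   6  $ p w r r s    s r r w p $      match s
   7  $ p w r r      r r w p $        match r
   8  $ p w r        r w p $          match r
   9  $ p w          w p $            match w
  10  $ p            p $              match p
Accept reached after 10 steps.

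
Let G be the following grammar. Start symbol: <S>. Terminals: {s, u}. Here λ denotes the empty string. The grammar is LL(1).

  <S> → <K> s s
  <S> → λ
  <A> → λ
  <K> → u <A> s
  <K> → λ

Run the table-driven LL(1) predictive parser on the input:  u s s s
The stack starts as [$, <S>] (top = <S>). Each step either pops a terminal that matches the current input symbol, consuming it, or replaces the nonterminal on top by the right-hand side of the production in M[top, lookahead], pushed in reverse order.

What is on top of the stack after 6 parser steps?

s

step 1: stack=$ <S>  input=u s s s $  — expand <S> → <K> s s
step 2: stack=$ s s <K>  input=u s s s $  — expand <K> → u <A> s
step 3: stack=$ s s s <A> u  input=u s s s $  — match u
step 4: stack=$ s s s <A>  input=s s s $  — expand <A> → λ
step 5: stack=$ s s s  input=s s s $  — match s
step 6: stack=$ s s  input=s s $  — match s
Stack after step 6: $ s (top = s).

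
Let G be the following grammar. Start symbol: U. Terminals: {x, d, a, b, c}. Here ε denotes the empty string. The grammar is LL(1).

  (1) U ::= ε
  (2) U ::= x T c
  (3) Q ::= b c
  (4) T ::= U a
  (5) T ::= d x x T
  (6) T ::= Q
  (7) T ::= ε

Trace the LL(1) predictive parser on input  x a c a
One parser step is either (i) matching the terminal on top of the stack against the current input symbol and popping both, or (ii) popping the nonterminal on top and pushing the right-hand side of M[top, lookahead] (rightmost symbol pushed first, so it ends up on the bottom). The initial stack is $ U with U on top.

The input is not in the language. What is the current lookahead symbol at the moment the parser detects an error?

a

     Stack    Input      Action
  1  $ U      x a c a $  expand U ::= x T c
  2  $ c T x  x a c a $  match x
  3  $ c T    a c a $    expand T ::= U a
  4  $ c a U  a c a $    expand U ::= ε
  5  $ c a    a c a $    match a
  6  $ c      c a $      match c
  7  $        a $        error: stack empty but input remains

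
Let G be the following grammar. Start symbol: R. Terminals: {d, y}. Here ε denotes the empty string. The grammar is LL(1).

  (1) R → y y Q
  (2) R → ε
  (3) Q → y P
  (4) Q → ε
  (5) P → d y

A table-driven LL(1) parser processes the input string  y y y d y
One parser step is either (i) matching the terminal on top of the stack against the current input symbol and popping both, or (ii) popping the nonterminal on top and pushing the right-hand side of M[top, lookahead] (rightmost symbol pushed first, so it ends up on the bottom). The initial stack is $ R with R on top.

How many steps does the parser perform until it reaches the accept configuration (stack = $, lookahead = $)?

8

     Stack    Input        Action
  1  $ R      y y y d y $  expand R → y y Q
  2  $ Q y y  y y y d y $  match y
  3  $ Q y    y y d y $    match y
  4  $ Q      y d y $      expand Q → y P
  5  $ P y    y d y $      match y
  6  $ P      d y $        expand P → d y
  7  $ y d    d y $        match d
  8  $ y      y $          match y
Accept reached after 8 steps.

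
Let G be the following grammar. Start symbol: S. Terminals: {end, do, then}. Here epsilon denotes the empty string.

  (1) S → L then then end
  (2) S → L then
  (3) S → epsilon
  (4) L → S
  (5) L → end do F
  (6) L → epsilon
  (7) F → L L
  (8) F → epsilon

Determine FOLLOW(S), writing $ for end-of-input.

FIRST(S): from S→L then then end we get {end, then}; from S→L then we get {end, then}; from S→epsilon we get {epsilon}. So FIRST(S) = {epsilon, end, then}.
FIRST(L): from L→S we get {epsilon, end, then}; from L→end do F we get {end}; from L→epsilon we get {epsilon}. So FIRST(L) = {epsilon, end, then}.
FIRST(F): from F→L L we get {epsilon, end, then}; from F→epsilon we get {epsilon}. So FIRST(F) = {epsilon, end, then}.
FOLLOW(S) includes $ since S is the start symbol.
FOLLOW(S): in L→S, the suffix after S is empty, so FOLLOW(S) ⊇ FOLLOW(L) = {end, then}. Thus FOLLOW(S) = {$, end, then}.
FOLLOW(L): in S→L then then end, L is followed by then then end with FIRST {then}; in S→L then, L is followed by then with FIRST {then}; in F→L L (occurrence 1), L is followed by L with FIRST {epsilon, end, then}; in F→L L (occurrence 1), the suffix after L is nullable, so FOLLOW(L) ⊇ FOLLOW(F) = {end, then}; in F→L L (occurrence 2), the suffix after L is empty, so FOLLOW(L) ⊇ FOLLOW(F) = {end, then}. Thus FOLLOW(L) = {end, then}.
FOLLOW(F): in L→end do F, the suffix after F is empty, so FOLLOW(F) ⊇ FOLLOW(L) = {end, then}. Thus FOLLOW(F) = {end, then}.

{$, end, then}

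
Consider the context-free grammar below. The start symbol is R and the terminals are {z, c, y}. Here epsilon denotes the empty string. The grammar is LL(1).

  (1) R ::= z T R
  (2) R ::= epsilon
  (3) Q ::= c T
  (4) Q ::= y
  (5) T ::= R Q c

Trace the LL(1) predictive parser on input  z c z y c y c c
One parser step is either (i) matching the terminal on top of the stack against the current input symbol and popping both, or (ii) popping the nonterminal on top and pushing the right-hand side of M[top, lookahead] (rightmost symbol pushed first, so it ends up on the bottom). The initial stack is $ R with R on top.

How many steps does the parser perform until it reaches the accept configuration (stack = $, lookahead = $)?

20

step 1: stack=$ R  input=z c z y c y c c $  — expand R ::= z T R
step 2: stack=$ R T z  input=z c z y c y c c $  — match z
step 3: stack=$ R T  input=c z y c y c c $  — expand T ::= R Q c
step 4: stack=$ R c Q R  input=c z y c y c c $  — expand R ::= epsilon
step 5: stack=$ R c Q  input=c z y c y c c $  — expand Q ::= c T
step 6: stack=$ R c T c  input=c z y c y c c $  — match c
step 7: stack=$ R c T  input=z y c y c c $  — expand T ::= R Q c
step 8: stack=$ R c c Q R  input=z y c y c c $  — expand R ::= z T R
step 9: stack=$ R c c Q R T z  input=z y c y c c $  — match z
step 10: stack=$ R c c Q R T  input=y c y c c $  — expand T ::= R Q c
step 11: stack=$ R c c Q R c Q R  input=y c y c c $  — expand R ::= epsilon
step 12: stack=$ R c c Q R c Q  input=y c y c c $  — expand Q ::= y
step 13: stack=$ R c c Q R c y  input=y c y c c $  — match y
step 14: stack=$ R c c Q R c  input=c y c c $  — match c
step 15: stack=$ R c c Q R  input=y c c $  — expand R ::= epsilon
step 16: stack=$ R c c Q  input=y c c $  — expand Q ::= y
step 17: stack=$ R c c y  input=y c c $  — match y
step 18: stack=$ R c c  input=c c $  — match c
step 19: stack=$ R c  input=c $  — match c
step 20: stack=$ R  input=$  — expand R ::= epsilon
Accept reached after 20 steps.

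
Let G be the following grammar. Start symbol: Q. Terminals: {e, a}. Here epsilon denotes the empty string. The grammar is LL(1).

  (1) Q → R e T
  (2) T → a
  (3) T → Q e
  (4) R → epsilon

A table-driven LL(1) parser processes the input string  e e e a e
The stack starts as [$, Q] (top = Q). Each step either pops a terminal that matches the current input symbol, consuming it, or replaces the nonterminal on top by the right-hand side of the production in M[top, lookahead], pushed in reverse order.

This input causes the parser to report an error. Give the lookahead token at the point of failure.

$

      Stack        Input        Action
   1  $ Q          e e e a e $  expand Q → R e T
   2  $ T e R      e e e a e $  expand R → epsilon
   3  $ T e        e e e a e $  match e
   4  $ T          e e a e $    expand T → Q e
   5  $ e Q        e e a e $    expand Q → R e T
   6  $ e T e R    e e a e $    expand R → epsilon
   7  $ e T e      e e a e $    match e
   8  $ e T        e a e $      expand T → Q e
   9  $ e e Q      e a e $      expand Q → R e T
  10  $ e e T e R  e a e $      expand R → epsilon
  11  $ e e T e    e a e $      match e
  12  $ e e T      a e $        expand T → a
  13  $ e e a      a e $        match a
  14  $ e e        e $          match e
  15  $ e          $            error: top is terminal e but lookahead is $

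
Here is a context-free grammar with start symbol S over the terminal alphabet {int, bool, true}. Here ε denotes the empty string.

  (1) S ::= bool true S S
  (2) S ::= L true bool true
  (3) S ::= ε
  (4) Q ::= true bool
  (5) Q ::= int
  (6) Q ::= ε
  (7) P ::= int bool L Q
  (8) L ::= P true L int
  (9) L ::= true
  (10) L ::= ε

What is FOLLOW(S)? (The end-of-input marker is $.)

{$, bool, int, true}

FIRST(Q) = {ε, int, true}
FIRST(P) = {int}
FIRST(L) = {ε, int, true}  (via P true L int)
FIRST(S) = {ε, bool, int, true}  (via L true bool true)
FOLLOW(S) includes $ since S is the start symbol.
FOLLOW(S): in S::=bool true S S (occurrence 1), S is followed by S with FIRST {ε, bool, int, true}; in S::=bool true S S (occurrence 1), the suffix after S is nullable (adds nothing new); in S::=bool true S S (occurrence 2), the suffix after S is empty (adds nothing new). Thus FOLLOW(S) = {$, bool, int, true}.
FOLLOW(P): in L::=P true L int, P is followed by true L int with FIRST {true}. Thus FOLLOW(P) = {true}.
FOLLOW(Q): in P::=int bool L Q, the suffix after Q is empty, so FOLLOW(Q) ⊇ FOLLOW(P) = {true}. Thus FOLLOW(Q) = {true}.
FOLLOW(L): in S::=L true bool true, L is followed by true bool true with FIRST {true}; in P::=int bool L Q, L is followed by Q with FIRST {ε, int, true}; in P::=int bool L Q, the suffix after L is nullable, so FOLLOW(L) ⊇ FOLLOW(P) = {true}; in L::=P true L int, L is followed by int with FIRST {int}. Thus FOLLOW(L) = {int, true}.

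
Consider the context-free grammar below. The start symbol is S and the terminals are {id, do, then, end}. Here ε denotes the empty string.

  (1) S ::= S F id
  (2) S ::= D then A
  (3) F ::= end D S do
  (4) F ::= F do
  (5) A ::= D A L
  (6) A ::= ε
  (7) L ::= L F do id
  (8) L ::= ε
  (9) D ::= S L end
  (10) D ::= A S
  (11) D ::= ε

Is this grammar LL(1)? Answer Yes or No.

FIRST(S) = {end, then}
FIRST(F) = {end}
FIRST(A) = {ε, end, then}
FIRST(L) = {ε, end}
FIRST(D) = {ε, end, then}
FOLLOW(S) = {$, do, end, then}
FOLLOW(F) = {do, id}
FOLLOW(A) = {$, do, end, then}
FOLLOW(L) = {$, do, end, then}
FOLLOW(D) = {$, do, end, then}
Cell M[A, $] receives both A ::= D A L and A ::= ε — the grammar is not LL(1).

No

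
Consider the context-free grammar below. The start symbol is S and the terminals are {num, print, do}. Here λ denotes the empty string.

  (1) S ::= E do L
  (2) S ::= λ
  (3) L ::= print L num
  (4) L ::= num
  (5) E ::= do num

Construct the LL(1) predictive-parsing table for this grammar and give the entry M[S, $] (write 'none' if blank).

S ::= λ

FIRST(L): from L::=print L num we get {print}; from L::=num we get {num}. So FIRST(L) = {num, print}.
FIRST(E): from E::=do num we get {do}. So FIRST(E) = {do}.
FIRST(S): from S::=E do L we get {do}; from S::=λ we get {λ}. So FIRST(S) = {λ, do}.
FOLLOW(S) includes $ since S is the start symbol.
FOLLOW(S): S appears on no right-hand side. Thus FOLLOW(S) = {$}.
For S ::= E do L: FIRST(E do L) = {do}, so it goes in M[S, t] for t ∈ {do}.
For S ::= λ: FIRST(λ) = {λ}, so it goes in M[S, t] for t ∈ {}; since λ ∈ FIRST, also for every t ∈ FOLLOW(S) = {$}.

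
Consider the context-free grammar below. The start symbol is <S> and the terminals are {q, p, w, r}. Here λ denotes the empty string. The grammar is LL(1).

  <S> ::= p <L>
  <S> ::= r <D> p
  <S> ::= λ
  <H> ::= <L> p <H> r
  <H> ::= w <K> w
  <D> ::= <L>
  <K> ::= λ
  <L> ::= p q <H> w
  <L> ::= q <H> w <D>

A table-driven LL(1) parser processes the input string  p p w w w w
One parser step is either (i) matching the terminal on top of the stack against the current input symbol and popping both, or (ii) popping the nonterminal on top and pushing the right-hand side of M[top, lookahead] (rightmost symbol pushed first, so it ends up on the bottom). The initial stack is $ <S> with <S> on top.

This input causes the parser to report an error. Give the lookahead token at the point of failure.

w

     Stack        Input          Action
  1  $ <S>        p p w w w w $  expand <S> ::= p <L>
  2  $ <L> p      p p w w w w $  match p
  3  $ <L>        p w w w w $    expand <L> ::= p q <H> w
  4  $ w <H> q p  p w w w w $    match p
  5  $ w <H> q    w w w w $      error: top is terminal q but lookahead is w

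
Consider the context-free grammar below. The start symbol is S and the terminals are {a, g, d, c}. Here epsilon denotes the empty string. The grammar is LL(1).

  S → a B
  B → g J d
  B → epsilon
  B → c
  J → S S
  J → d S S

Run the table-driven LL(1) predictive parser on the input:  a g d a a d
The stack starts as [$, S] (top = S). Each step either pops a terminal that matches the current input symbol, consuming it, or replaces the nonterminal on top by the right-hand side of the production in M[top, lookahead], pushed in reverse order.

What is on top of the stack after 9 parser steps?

     Stack      Input          Action
  1  $ S        a g d a a d $  expand S → a B
  2  $ B a      a g d a a d $  match a
  3  $ B        g d a a d $    expand B → g J d
  4  $ d J g    g d a a d $    match g
  5  $ d J      d a a d $      expand J → d S S
  6  $ d S S d  d a a d $      match d
  7  $ d S S    a a d $        expand S → a B
  8  $ d S B a  a a d $        match a
  9  $ d S B    a d $          expand B → epsilon
Stack after step 9: $ d S (top = S).

S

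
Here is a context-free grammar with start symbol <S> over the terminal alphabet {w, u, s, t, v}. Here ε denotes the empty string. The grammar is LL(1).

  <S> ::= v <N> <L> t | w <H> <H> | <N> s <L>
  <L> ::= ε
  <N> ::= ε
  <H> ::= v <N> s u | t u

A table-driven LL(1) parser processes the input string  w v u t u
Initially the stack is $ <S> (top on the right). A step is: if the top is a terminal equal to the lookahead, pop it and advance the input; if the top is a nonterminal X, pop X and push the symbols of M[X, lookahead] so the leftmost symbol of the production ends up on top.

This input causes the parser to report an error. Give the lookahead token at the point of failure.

     Stack            Input        Action
  1  $ <S>            w v u t u $  expand <S> ::= w <H> <H>
  2  $ <H> <H> w      w v u t u $  match w
  3  $ <H> <H>        v u t u $    expand <H> ::= v <N> s u
  4  $ <H> u s <N> v  v u t u $    match v
  5  $ <H> u s <N>    u t u $      error: M[<N>, u] is empty

u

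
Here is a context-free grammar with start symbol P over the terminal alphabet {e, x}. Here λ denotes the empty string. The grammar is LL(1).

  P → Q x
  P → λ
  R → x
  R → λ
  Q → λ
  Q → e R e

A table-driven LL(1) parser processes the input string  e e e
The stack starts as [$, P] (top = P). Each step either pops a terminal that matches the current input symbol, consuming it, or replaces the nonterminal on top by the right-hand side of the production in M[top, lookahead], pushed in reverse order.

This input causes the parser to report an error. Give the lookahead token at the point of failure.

e

     Stack      Input    Action
  1  $ P        e e e $  expand P → Q x
  2  $ x Q      e e e $  expand Q → e R e
  3  $ x e R e  e e e $  match e
  4  $ x e R    e e $    expand R → λ
  5  $ x e      e e $    match e
  6  $ x        e $      error: top is terminal x but lookahead is e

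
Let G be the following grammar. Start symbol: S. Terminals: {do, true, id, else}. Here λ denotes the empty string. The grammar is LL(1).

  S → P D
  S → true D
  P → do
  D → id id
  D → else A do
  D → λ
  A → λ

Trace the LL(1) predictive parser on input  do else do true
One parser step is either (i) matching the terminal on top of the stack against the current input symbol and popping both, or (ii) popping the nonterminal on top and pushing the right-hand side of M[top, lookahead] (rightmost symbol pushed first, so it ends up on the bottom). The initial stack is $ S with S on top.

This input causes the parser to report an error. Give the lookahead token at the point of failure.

     Stack        Input              Action
  1  $ S          do else do true $  expand S → P D
  2  $ D P        do else do true $  expand P → do
  3  $ D do       do else do true $  match do
  4  $ D          else do true $     expand D → else A do
  5  $ do A else  else do true $     match else
  6  $ do A       do true $          expand A → λ
  7  $ do         do true $          match do
  8  $            true $             error: stack empty but input remains

true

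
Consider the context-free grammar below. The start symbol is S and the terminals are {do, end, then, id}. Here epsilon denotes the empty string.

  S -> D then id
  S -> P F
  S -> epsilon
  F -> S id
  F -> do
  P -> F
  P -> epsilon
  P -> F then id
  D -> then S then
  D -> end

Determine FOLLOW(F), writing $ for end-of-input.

{$, do, end, id, then}

FIRST(D): from D->then S then we get {then}; from D->end we get {end}. So FIRST(D) = {end, then}.
FIRST(S): from S->D then id we get {end, then}; from S->P F we get {do, end, id, then}; from S->epsilon we get {epsilon}. So FIRST(S) = {epsilon, do, end, id, then}.
FIRST(F): from F->S id we get {do, end, id, then}; from F->do we get {do}. So FIRST(F) = {do, end, id, then}.
FIRST(P): from P->F we get {do, end, id, then}; from P->epsilon we get {epsilon}; from P->F then id we get {do, end, id, then}. So FIRST(P) = {epsilon, do, end, id, then}.
FOLLOW(S) includes $ since S is the start symbol.
FOLLOW(S): in F->S id, S is followed by id with FIRST {id}; in D->then S then, S is followed by then with FIRST {then}. Thus FOLLOW(S) = {$, id, then}.
FOLLOW(P): in S->P F, P is followed by F with FIRST {do, end, id, then}. Thus FOLLOW(P) = {do, end, id, then}.
FOLLOW(F): in S->P F, the suffix after F is empty, so FOLLOW(F) ⊇ FOLLOW(S) = {$, id, then}; in P->F, the suffix after F is empty, so FOLLOW(F) ⊇ FOLLOW(P) = {do, end, id, then}; in P->F then id, F is followed by then id with FIRST {then}. Thus FOLLOW(F) = {$, do, end, id, then}.
FOLLOW(D): in S->D then id, D is followed by then id with FIRST {then}. Thus FOLLOW(D) = {then}.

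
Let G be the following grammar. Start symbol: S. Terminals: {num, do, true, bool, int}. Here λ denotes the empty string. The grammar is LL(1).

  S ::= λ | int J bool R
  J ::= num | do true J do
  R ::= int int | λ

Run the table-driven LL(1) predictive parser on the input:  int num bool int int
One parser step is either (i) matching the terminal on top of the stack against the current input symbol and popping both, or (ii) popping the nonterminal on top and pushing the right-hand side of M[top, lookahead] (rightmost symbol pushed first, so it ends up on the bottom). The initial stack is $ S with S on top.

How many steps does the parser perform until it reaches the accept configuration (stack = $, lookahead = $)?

     Stack           Input                   Action
  1  $ S             int num bool int int $  expand S ::= int J bool R
  2  $ R bool J int  int num bool int int $  match int
  3  $ R bool J      num bool int int $      expand J ::= num
  4  $ R bool num    num bool int int $      match num
  5  $ R bool        bool int int $          match bool
  6  $ R             int int $               expand R ::= int int
  7  $ int int       int int $               match int
  8  $ int           int $                   match int
Accept reached after 8 steps.

8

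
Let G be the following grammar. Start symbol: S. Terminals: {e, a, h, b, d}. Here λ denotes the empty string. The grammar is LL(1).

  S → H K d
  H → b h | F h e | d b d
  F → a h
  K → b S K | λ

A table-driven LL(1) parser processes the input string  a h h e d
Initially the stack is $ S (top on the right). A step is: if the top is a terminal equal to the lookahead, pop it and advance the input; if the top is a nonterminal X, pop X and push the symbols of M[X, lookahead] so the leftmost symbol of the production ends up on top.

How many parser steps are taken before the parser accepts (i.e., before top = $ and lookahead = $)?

     Stack          Input        Action
  1  $ S            a h h e d $  expand S → H K d
  2  $ d K H        a h h e d $  expand H → F h e
  3  $ d K e h F    a h h e d $  expand F → a h
  4  $ d K e h h a  a h h e d $  match a
  5  $ d K e h h    h h e d $    match h
  6  $ d K e h      h e d $      match h
  7  $ d K e        e d $        match e
  8  $ d K          d $          expand K → λ
  9  $ d            d $          match d
Accept reached after 9 steps.

9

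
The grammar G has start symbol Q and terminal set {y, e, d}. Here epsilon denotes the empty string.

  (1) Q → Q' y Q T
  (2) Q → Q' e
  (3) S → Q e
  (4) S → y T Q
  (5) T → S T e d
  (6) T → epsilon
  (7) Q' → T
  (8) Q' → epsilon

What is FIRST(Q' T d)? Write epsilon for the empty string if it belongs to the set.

{d, e, y}

FIRST(Q) = {e, y}  (via Q' y Q T, Q' e)
FIRST(S) = {e, y}  (via Q e)
FIRST(T) = {epsilon, e, y}  (via S T e d)
FIRST(Q') = {epsilon, e, y}  (via T)
FIRST(Q' T d): take FIRST of each symbol in turn, carrying on past any symbol whose FIRST contains epsilon; result {d, e, y}.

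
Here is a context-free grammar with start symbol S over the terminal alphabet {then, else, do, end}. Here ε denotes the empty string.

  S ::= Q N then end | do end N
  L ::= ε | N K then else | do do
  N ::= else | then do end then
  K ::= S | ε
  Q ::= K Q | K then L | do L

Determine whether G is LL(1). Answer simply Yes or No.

No

FIRST(S) = {do, then}
FIRST(L) = {ε, do, else, then}
FIRST(N) = {else, then}
FIRST(K) = {ε, do, then}
FIRST(Q) = {do, then}
FOLLOW(S) = {$, do, then}
FOLLOW(L) = {else, then}
FOLLOW(N) = {$, do, then}
FOLLOW(K) = {do, then}
FOLLOW(Q) = {else, then}
Cell M[K, do] receives both K ::= S and K ::= ε — the grammar is not LL(1).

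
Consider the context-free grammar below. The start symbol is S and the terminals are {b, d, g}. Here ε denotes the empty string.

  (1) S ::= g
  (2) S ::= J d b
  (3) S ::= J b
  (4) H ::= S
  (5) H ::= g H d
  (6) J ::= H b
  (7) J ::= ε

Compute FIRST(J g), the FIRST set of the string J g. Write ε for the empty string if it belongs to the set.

{b, d, g}

FIRST(S) = {b, d, g}  (via J d b, J b)
FIRST(H) = {b, d, g}  (via S)
FIRST(J) = {ε, b, d, g}  (via H b)
FIRST(J g): take FIRST of each symbol in turn, carrying on past any symbol whose FIRST contains ε; result {b, d, g}.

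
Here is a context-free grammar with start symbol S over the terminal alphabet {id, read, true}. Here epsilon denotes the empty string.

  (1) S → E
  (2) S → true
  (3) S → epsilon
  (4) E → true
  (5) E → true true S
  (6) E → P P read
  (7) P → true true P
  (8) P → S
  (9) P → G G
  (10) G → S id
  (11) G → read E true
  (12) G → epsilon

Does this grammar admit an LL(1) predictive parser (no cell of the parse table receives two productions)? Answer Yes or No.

FIRST(S) = {epsilon, id, read, true}
FIRST(E) = {id, read, true}
FIRST(P) = {epsilon, id, read, true}
FIRST(G) = {epsilon, id, read, true}
FOLLOW(S) = {$, id, read, true}
FOLLOW(E) = {$, id, read, true}
FOLLOW(P) = {id, read, true}
FOLLOW(G) = {id, read, true}
Cell M[E, true] receives both E → true and E → true true S and E → P P read — the grammar is not LL(1).

No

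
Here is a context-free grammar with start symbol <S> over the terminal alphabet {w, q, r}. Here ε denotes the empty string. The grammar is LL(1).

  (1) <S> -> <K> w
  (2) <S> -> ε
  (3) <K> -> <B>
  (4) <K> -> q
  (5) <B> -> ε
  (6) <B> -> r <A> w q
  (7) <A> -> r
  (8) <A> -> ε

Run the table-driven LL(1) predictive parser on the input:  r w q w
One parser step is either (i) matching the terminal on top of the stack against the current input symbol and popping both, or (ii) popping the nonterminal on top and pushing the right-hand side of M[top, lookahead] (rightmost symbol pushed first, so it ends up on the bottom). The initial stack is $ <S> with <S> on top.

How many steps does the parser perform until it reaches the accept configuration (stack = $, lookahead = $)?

8

     Stack          Input      Action
  1  $ <S>          r w q w $  expand <S> -> <K> w
  2  $ w <K>        r w q w $  expand <K> -> <B>
  3  $ w <B>        r w q w $  expand <B> -> r <A> w q
  4  $ w q w <A> r  r w q w $  match r
  5  $ w q w <A>    w q w $    expand <A> -> ε
  6  $ w q w        w q w $    match w
  7  $ w q          q w $      match q
  8  $ w            w $        match w
Accept reached after 8 steps.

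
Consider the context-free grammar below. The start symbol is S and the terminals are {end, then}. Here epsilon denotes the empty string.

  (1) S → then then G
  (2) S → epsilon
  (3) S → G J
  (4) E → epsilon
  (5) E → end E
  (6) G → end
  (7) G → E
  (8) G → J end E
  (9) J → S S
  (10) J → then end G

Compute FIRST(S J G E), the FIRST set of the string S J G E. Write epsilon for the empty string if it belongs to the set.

FIRST(E) = {epsilon, end}
FIRST(S) = {epsilon, end, then}  (via G J)
FIRST(J) = {epsilon, end, then}  (via S S)
FIRST(G) = {epsilon, end, then}  (via E, J end E)
FIRST(S J G E): take FIRST of each symbol in turn, carrying on past any symbol whose FIRST contains epsilon; result {epsilon, end, then}.

{epsilon, end, then}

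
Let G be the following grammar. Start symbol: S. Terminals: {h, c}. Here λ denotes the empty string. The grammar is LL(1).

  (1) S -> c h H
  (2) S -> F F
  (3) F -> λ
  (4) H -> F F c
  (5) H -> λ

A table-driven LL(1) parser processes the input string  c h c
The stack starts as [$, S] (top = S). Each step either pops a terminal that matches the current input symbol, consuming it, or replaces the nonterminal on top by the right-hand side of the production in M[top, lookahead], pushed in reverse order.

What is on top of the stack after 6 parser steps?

step 1: stack=$ S  input=c h c $  — expand S -> c h H
step 2: stack=$ H h c  input=c h c $  — match c
step 3: stack=$ H h  input=h c $  — match h
step 4: stack=$ H  input=c $  — expand H -> F F c
step 5: stack=$ c F F  input=c $  — expand F -> λ
step 6: stack=$ c F  input=c $  — expand F -> λ
Stack after step 6: $ c (top = c).

c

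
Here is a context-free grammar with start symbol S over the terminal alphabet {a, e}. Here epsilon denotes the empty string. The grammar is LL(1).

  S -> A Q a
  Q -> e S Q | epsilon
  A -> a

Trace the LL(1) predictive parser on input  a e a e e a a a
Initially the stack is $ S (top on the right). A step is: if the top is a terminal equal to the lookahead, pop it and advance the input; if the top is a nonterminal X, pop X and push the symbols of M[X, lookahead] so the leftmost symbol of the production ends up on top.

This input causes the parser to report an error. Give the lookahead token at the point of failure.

e

step 1: stack=$ S  input=a e a e e a a a $  — expand S -> A Q a
step 2: stack=$ a Q A  input=a e a e e a a a $  — expand A -> a
step 3: stack=$ a Q a  input=a e a e e a a a $  — match a
step 4: stack=$ a Q  input=e a e e a a a $  — expand Q -> e S Q
step 5: stack=$ a Q S e  input=e a e e a a a $  — match e
step 6: stack=$ a Q S  input=a e e a a a $  — expand S -> A Q a
step 7: stack=$ a Q a Q A  input=a e e a a a $  — expand A -> a
step 8: stack=$ a Q a Q a  input=a e e a a a $  — match a
step 9: stack=$ a Q a Q  input=e e a a a $  — expand Q -> e S Q
step 10: stack=$ a Q a Q S e  input=e e a a a $  — match e
step 11: stack=$ a Q a Q S  input=e a a a $  — error: M[S, e] is empty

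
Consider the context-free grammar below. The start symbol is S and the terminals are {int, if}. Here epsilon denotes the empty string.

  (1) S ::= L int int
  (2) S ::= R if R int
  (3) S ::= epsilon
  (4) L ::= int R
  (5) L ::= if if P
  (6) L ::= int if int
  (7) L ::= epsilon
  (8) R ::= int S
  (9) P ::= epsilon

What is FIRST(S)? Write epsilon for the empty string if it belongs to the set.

FIRST(L): from L::=int R we get {int}; from L::=if if P we get {if}; from L::=int if int we get {int}; from L::=epsilon we get {epsilon}. So FIRST(L) = {epsilon, if, int}.
FIRST(R): from R::=int S we get {int}. So FIRST(R) = {int}.
FIRST(P): from P::=epsilon we get {epsilon}. So FIRST(P) = {epsilon}.
FIRST(S): from S::=L int int we get {if, int}; from S::=R if R int we get {int}; from S::=epsilon we get {epsilon}. So FIRST(S) = {epsilon, if, int}.

{epsilon, if, int}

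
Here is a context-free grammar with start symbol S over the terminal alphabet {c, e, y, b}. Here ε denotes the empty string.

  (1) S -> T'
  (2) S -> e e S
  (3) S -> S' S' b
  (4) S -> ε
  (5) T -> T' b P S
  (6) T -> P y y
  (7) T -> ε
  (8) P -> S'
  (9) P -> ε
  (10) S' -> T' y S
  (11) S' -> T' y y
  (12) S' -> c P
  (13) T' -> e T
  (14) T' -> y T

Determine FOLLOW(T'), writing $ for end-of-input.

FIRST(T'): from T'->e T we get {e}; from T'->y T we get {y}. So FIRST(T') = {e, y}.
FIRST(S'): from S'->T' y S we get {e, y}; from S'->T' y y we get {e, y}; from S'->c P we get {c}. So FIRST(S') = {c, e, y}.
FIRST(S): from S->T' we get {e, y}; from S->e e S we get {e}; from S->S' S' b we get {c, e, y}; from S->ε we get {ε}. So FIRST(S) = {ε, c, e, y}.
FIRST(P): from P->S' we get {c, e, y}; from P->ε we get {ε}. So FIRST(P) = {ε, c, e, y}.
FIRST(T): from T->T' b P S we get {e, y}; from T->P y y we get {c, e, y}; from T->ε we get {ε}. So FIRST(T) = {ε, c, e, y}.
FOLLOW(S) includes $ since S is the start symbol.
FOLLOW(S): in S->e e S, the suffix after S is empty (adds nothing new); in T->T' b P S, the suffix after S is empty, so FOLLOW(S) ⊇ FOLLOW(T) = {$, b, c, e, y}; in S'->T' y S, the suffix after S is empty, so FOLLOW(S) ⊇ FOLLOW(S') = {$, b, c, e, y}. Thus FOLLOW(S) = {$, b, c, e, y}.
FOLLOW(T'): in S->T', the suffix after T' is empty, so FOLLOW(T') ⊇ FOLLOW(S) = {$, b, c, e, y}; in T->T' b P S, T' is followed by b P S with FIRST {b}; in S'->T' y S, T' is followed by y S with FIRST {y}; in S'->T' y y, T' is followed by y y with FIRST {y}. Thus FOLLOW(T') = {$, b, c, e, y}.
FOLLOW(T): in T'->e T, the suffix after T is empty, so FOLLOW(T) ⊇ FOLLOW(T') = {$, b, c, e, y}; in T'->y T, the suffix after T is empty, so FOLLOW(T) ⊇ FOLLOW(T') = {$, b, c, e, y}. Thus FOLLOW(T) = {$, b, c, e, y}.
FOLLOW(P): in T->T' b P S, P is followed by S with FIRST {ε, c, e, y}; in T->T' b P S, the suffix after P is nullable, so FOLLOW(P) ⊇ FOLLOW(T) = {$, b, c, e, y}; in T->P y y, P is followed by y y with FIRST {y}; in S'->c P, the suffix after P is empty, so FOLLOW(P) ⊇ FOLLOW(S') = {$, b, c, e, y}. Thus FOLLOW(P) = {$, b, c, e, y}.
FOLLOW(S'): in S->S' S' b (occurrence 1), S' is followed by S' b with FIRST {c, e, y}; in S->S' S' b (occurrence 2), S' is followed by b with FIRST {b}; in P->S', the suffix after S' is empty, so FOLLOW(S') ⊇ FOLLOW(P) = {$, b, c, e, y}. Thus FOLLOW(S') = {$, b, c, e, y}.

{$, b, c, e, y}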